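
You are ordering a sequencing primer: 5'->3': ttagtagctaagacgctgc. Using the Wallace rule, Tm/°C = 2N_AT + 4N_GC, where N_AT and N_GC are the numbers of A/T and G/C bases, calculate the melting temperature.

56°C

T=5, G=5, A=5, C=4
A+T = 10, G+C = 9
Tm = 2(10) + 4(9) = 20 + 36 = 56°C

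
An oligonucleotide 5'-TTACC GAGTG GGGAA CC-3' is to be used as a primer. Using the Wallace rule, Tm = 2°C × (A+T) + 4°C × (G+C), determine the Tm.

Scanning the sequence gives A=4, G=6, T=3, C=4.
A+T = 7, G+C = 10
Tm = 2(7) + 4(10) = 14 + 40 = 54°C

54°C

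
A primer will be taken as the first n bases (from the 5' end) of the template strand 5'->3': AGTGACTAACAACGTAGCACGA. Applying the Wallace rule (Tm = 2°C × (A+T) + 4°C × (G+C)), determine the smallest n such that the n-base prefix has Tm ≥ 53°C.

First 18 bases: AGTGACTAACAACGTAGC → Tm = 52°C (< 53°C)
First 19 bases: AGTGACTAACAACGTAGCA → Tm = 54°C (≥ 53°C)
Since every base adds ≥2°C, Tm only increases with n, so the threshold is first crossed at n = 19.

n = 19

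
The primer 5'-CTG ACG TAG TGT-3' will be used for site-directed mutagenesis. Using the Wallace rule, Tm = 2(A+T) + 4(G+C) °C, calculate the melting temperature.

A=2, G=4, T=4, C=2
AT pairs contribute 6, GC pairs contribute 6.
Tm = 2×6 + 4×6 = 36°C

36°C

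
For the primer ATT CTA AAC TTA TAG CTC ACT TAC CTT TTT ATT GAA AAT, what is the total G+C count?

9

T=17, G=2, A=13, C=7
G+C = 2 + 7 = 9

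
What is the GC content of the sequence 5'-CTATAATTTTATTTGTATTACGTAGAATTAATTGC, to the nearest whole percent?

Scanning the sequence gives G=4, A=11, T=17, C=3.
G+C = 4 + 3 = 7 out of 35 bases
%GC = 7/35 × 100 = 20% ≈ 20%

20%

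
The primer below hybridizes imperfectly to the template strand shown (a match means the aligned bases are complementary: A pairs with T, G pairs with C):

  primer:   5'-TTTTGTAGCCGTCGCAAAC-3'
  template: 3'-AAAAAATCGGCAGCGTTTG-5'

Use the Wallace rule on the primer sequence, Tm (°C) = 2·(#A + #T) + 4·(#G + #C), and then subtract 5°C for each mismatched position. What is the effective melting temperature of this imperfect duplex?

51°C

Primer base counts: A=4, T=6, G=4, C=5 → A+T=10, G+C=9
Perfect-match Tm = 2(10) + 4(9) = 20 + 36 = 56°C
Mismatches (positions where the bases are not complementary): 1 (at position 5)
Effective Tm = 56 − 1×5 = 56 − 5 = 51°C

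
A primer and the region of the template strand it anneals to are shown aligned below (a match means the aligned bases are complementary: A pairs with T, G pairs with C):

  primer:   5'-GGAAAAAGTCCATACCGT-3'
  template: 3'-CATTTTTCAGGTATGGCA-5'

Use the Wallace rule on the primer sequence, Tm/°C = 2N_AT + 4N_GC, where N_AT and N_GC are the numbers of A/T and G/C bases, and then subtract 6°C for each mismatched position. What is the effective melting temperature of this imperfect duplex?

Primer base counts: A=7, T=3, G=4, C=4 → A+T=10, G+C=8
Perfect-match Tm = 2(10) + 4(8) = 20 + 32 = 52°C
Mismatches (positions where the bases are not complementary): 1 (at position 2)
Effective Tm = 52 − 1×6 = 52 − 6 = 46°C

46°C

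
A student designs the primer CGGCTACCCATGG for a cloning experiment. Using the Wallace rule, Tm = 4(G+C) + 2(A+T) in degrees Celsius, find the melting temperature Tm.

44°C

Counting bases: A=2, G=4, C=5, T=2
So N_AT = 4 and N_GC = 9.
Tm = 2(4) + 4(9) = 8 + 36 = 44°C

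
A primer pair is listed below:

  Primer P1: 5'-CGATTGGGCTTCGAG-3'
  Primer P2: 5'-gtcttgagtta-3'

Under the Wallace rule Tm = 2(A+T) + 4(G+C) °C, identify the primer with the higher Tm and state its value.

Primer P1, 48°C

Primer P1: A+T=6, G+C=9 → Tm = 2(6)+4(9) = 48°C
Primer P2: A+T=7, G+C=4 → Tm = 2(7)+4(4) = 30°C
48°C vs 30°C → primer P1 is higher.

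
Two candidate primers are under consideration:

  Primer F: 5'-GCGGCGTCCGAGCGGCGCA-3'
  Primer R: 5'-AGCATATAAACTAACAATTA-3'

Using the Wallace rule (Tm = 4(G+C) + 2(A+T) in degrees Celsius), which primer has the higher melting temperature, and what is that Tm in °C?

Primer F: A+T=3, G+C=16 → Tm = 2(3)+4(16) = 70°C
Primer R: A+T=16, G+C=4 → Tm = 2(16)+4(4) = 48°C
70°C vs 48°C → primer F is higher.

Primer F, 70°C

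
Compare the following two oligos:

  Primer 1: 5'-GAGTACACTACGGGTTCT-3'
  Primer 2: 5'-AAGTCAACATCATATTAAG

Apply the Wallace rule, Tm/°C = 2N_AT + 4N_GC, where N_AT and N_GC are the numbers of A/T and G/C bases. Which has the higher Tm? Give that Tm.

Primer 1: A+T=9, G+C=9 → Tm = 2(9)+4(9) = 54°C
Primer 2: A+T=14, G+C=5 → Tm = 2(14)+4(5) = 48°C
54°C vs 48°C → primer 1 is higher.

Primer 1, 54°C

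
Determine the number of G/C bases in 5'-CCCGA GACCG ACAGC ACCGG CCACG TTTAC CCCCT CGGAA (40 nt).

27

Scanning the sequence gives T=4, C=18, A=9, G=9.
Total G or C: 9 + 18 = 27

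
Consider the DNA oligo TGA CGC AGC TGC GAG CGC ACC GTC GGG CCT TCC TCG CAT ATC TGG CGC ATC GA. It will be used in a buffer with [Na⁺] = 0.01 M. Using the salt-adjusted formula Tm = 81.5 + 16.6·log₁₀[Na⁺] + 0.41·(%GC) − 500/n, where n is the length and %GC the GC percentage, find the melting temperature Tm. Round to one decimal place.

65.9°C

Length n = 53. Scanning the sequence gives T=10, A=8, G=16, C=19.
G+C = 35, so %GC = 35/53 × 100 = 66.038%
Salt term: 16.6 × (-2) = -33.2
GC term: 0.41 × 66.038 = 27.076; length term: −500/53 = −9.434
Tm = 81.5 + (-33.2) + 27.076 − 9.434 = 65.942 → 65.9°C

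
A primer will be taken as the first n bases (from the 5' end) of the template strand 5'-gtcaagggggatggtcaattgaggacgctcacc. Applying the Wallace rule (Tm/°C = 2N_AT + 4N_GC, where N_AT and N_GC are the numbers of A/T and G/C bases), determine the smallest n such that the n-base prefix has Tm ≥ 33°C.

First 9 bases: GTCAAGGGG → Tm = 30°C (< 33°C)
First 10 bases: GTCAAGGGGG → Tm = 34°C (≥ 33°C)
Each additional base adds 2°C (A/T) or 4°C (G/C), so Tm is non-decreasing in n; n = 10 is the first length to reach 33°C.

n = 10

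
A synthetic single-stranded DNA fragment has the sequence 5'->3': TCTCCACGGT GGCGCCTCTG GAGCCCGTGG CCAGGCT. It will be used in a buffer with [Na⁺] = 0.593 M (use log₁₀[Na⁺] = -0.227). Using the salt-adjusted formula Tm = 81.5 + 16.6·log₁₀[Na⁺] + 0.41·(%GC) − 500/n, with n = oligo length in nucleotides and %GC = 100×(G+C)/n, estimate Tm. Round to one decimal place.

94.1°C

Length n = 37. Counting bases: T=7, A=3, G=13, C=14
G+C = 27, so %GC = 27/37 × 100 = 72.973%
Salt term: 16.6 × (-0.227) = -3.768
GC term: 0.41 × 72.973 = 29.919; length term: −500/37 = −13.514
Tm = 81.5 + (-3.768) + 29.919 − 13.514 = 94.137 → 94.1°C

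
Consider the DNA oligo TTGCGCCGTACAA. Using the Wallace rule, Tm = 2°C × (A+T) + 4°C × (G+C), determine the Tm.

A=3, G=3, T=3, C=4
A+T = 6, G+C = 7
Tm = 2×6 + 4×7 = 40°C

40°C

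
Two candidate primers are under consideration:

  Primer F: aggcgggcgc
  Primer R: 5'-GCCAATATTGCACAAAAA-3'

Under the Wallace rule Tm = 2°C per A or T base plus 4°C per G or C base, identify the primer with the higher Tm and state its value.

Primer R, 48°C

Primer F: A+T=1, G+C=9 → Tm = 2(1)+4(9) = 38°C
Primer R: A+T=12, G+C=6 → Tm = 2(12)+4(6) = 48°C
38°C vs 48°C → primer R is higher.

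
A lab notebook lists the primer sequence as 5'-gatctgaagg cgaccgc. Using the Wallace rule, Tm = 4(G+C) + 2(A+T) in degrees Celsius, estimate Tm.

56°C

Scanning the sequence gives T=2, C=5, A=4, G=6.
A+T = 6, G+C = 11
Tm = 4·11 + 2·6 = 44 + 12 = 56°C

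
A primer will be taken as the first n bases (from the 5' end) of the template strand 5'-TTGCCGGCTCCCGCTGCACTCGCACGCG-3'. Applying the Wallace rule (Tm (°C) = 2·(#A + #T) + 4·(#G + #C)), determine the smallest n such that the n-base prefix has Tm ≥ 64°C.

n = 19

First 18 bases: TTGCCGGCTCCCGCTGCA → Tm = 62°C (< 64°C)
First 19 bases: TTGCCGGCTCCCGCTGCAC → Tm = 66°C (≥ 64°C)
Since every base adds ≥2°C, Tm only increases with n, so the threshold is first crossed at n = 19.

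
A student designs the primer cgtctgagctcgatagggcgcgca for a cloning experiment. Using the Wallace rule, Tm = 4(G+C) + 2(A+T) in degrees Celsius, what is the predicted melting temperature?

Base counts: G=9, C=7, T=4, A=4
AT pairs contribute 8, GC pairs contribute 16.
Tm = 4·16 + 2·8 = 64 + 16 = 80°C

80°C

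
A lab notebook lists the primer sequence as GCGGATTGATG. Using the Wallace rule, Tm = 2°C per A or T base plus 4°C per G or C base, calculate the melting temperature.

34°C

Counting bases: T=3, C=1, G=5, A=2
A+T = 5, G+C = 6
Tm = 4·6 + 2·5 = 24 + 10 = 34°C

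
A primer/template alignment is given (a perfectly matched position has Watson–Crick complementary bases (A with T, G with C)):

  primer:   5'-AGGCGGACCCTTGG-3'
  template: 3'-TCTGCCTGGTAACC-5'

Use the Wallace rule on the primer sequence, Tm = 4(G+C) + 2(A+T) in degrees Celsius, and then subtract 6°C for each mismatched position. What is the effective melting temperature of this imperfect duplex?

36°C

Primer base counts: A=2, T=2, G=6, C=4 → A+T=4, G+C=10
Perfect-match Tm = 2(4) + 4(10) = 8 + 40 = 48°C
Mismatches (positions where the bases are not complementary): 2 (at positions 3, 10)
Effective Tm = 48 − 2×6 = 48 − 12 = 36°C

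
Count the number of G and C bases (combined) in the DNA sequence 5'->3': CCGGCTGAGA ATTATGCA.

9

A=5, G=5, T=4, C=4
Total G or C: 5 + 4 = 9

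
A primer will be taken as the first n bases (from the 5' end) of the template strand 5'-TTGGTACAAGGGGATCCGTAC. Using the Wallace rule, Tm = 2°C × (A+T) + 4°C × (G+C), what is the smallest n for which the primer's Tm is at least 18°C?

First 6 bases: TTGGTA → Tm = 16°C (< 18°C)
First 7 bases: TTGGTAC → Tm = 20°C (≥ 18°C)
Each additional base adds 2°C (A/T) or 4°C (G/C), so Tm is non-decreasing in n; n = 7 is the first length to reach 18°C.

n = 7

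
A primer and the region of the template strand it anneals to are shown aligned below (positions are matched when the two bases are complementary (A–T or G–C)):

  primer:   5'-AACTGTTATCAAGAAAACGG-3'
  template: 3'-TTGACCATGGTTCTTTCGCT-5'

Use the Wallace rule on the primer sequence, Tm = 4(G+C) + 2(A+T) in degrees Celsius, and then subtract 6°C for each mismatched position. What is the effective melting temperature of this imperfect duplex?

30°C

Primer base counts: A=9, T=4, G=4, C=3 → A+T=13, G+C=7
Perfect-match Tm = 2(13) + 4(7) = 26 + 28 = 54°C
Mismatches (positions where the bases are not complementary): 4 (at positions 6, 9, 17, 20)
Effective Tm = 54 − 4×6 = 54 − 24 = 30°C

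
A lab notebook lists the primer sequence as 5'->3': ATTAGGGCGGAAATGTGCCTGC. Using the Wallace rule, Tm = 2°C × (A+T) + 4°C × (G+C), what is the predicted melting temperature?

68°C

Counting bases: T=5, C=4, A=5, G=8
So N_AT = 10 and N_GC = 12.
Tm = 4·12 + 2·10 = 48 + 20 = 68°C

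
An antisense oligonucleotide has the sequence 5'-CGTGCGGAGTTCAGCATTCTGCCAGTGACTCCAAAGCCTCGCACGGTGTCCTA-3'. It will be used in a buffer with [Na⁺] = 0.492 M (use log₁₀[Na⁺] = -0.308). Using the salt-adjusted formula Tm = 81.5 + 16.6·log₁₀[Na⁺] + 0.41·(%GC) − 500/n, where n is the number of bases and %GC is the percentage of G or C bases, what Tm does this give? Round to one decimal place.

Length n = 53. Base counts: T=12, G=14, A=10, C=17
G+C = 31, so %GC = 31/53 × 100 = 58.491%
Salt term: 16.6 × (-0.308) = -5.113
GC term: 0.41 × 58.491 = 23.981; length term: −500/53 = −9.434
Tm = 81.5 + (-5.113) + 23.981 − 9.434 = 90.934 → 90.9°C

90.9°C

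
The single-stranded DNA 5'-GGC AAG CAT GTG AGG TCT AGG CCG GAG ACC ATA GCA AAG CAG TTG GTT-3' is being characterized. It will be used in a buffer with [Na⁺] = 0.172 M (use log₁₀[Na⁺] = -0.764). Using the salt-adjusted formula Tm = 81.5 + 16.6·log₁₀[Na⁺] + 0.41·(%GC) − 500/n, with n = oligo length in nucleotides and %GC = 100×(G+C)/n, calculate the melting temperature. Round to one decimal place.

Length n = 48. Scanning the sequence gives A=13, G=17, T=9, C=9.
G+C = 26, so %GC = 26/48 × 100 = 54.167%
Salt term: 16.6 × (-0.764) = -12.682
GC term: 0.41 × 54.167 = 22.208; length term: −500/48 = −10.417
Tm = 81.5 + (-12.682) + 22.208 − 10.417 = 80.609 → 80.6°C

80.6°C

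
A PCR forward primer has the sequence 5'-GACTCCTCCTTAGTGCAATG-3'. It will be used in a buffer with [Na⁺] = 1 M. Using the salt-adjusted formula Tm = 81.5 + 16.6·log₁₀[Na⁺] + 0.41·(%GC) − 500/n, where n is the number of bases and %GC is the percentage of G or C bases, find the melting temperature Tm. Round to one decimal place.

77.0°C

Length n = 20. Counting bases: G=4, A=4, C=6, T=6
G+C = 10, so %GC = 10/20 × 100 = 50%
Salt term: 16.6 × (0) = 0
GC term: 0.41 × 50 = 20.5; length term: −500/20 = −25
Tm = 81.5 + (0) + 20.5 − 25 = 77 → 77.0°C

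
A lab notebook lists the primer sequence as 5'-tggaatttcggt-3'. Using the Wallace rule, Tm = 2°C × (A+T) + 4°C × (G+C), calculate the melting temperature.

Scanning the sequence gives T=5, G=4, C=1, A=2.
AT pairs contribute 7, GC pairs contribute 5.
Tm = 2×7 + 4×5 = 34°C

34°C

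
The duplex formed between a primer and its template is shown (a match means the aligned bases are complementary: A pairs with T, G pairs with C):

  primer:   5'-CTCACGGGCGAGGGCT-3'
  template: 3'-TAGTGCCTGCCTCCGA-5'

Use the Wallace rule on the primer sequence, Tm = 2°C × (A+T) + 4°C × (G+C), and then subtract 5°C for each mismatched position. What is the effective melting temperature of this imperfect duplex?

36°C

Primer base counts: A=2, T=2, G=7, C=5 → A+T=4, G+C=12
Perfect-match Tm = 2(4) + 4(12) = 8 + 48 = 56°C
Mismatches (positions where the bases are not complementary): 4 (at positions 1, 8, 11, 12)
Effective Tm = 56 − 4×5 = 56 − 20 = 36°C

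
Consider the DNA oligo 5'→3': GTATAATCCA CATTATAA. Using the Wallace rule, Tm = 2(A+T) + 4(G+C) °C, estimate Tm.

44°C

Base counts: C=3, T=6, A=8, G=1
So N_AT = 14 and N_GC = 4.
Tm = 4·4 + 2·14 = 16 + 28 = 44°C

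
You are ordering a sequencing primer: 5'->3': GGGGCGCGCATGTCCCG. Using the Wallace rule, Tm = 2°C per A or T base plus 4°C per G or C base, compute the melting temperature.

Scanning the sequence gives C=6, A=1, T=2, G=8.
AT pairs contribute 3, GC pairs contribute 14.
Tm = 2(3) + 4(14) = 6 + 56 = 62°C

62°C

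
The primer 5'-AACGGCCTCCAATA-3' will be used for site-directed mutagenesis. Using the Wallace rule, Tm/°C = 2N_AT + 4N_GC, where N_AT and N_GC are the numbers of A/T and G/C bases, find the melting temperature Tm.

G=2, T=2, C=5, A=5
A+T = 7, G+C = 7
Tm = 4·7 + 2·7 = 28 + 14 = 42°C

42°C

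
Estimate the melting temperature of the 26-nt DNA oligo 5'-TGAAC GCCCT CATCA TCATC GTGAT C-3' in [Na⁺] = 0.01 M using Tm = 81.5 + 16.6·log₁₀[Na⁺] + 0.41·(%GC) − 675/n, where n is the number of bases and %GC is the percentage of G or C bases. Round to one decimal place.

42.8°C

Length n = 26. G=4, A=6, C=9, T=7
G+C = 13, so %GC = 13/26 × 100 = 50%
Salt term: 16.6 × (-2) = -33.2
GC term: 0.41 × 50 = 20.5; length term: −675/26 = −25.962
Tm = 81.5 + (-33.2) + 20.5 − 25.962 = 42.838 → 42.8°C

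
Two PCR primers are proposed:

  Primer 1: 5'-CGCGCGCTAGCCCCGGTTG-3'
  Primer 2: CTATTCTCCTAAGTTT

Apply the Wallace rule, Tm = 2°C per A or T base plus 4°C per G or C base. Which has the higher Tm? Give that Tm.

Primer 1, 68°C

Primer 1: A+T=4, G+C=15 → Tm = 2(4)+4(15) = 68°C
Primer 2: A+T=11, G+C=5 → Tm = 2(11)+4(5) = 42°C
68°C vs 42°C → primer 1 is higher.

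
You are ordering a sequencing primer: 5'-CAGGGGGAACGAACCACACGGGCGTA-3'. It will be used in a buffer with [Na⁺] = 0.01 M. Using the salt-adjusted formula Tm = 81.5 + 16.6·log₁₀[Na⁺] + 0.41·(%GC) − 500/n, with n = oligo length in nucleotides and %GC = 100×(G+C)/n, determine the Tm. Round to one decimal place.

55.9°C

Length n = 26. Counting bases: T=1, G=10, A=8, C=7
G+C = 17, so %GC = 17/26 × 100 = 65.385%
Salt term: 16.6 × (-2) = -33.2
GC term: 0.41 × 65.385 = 26.808; length term: −500/26 = −19.231
Tm = 81.5 + (-33.2) + 26.808 − 19.231 = 55.877 → 55.9°C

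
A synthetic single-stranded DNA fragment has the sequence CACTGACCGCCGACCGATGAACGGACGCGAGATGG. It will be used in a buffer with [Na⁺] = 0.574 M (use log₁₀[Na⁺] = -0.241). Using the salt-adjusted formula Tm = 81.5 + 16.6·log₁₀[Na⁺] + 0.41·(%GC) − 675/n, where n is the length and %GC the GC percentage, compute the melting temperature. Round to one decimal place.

85.2°C

Length n = 35. Counting bases: C=11, G=12, A=9, T=3
G+C = 23, so %GC = 23/35 × 100 = 65.714%
Salt term: 16.6 × (-0.241) = -4.001
GC term: 0.41 × 65.714 = 26.943; length term: −675/35 = −19.286
Tm = 81.5 + (-4.001) + 26.943 − 19.286 = 85.156 → 85.2°C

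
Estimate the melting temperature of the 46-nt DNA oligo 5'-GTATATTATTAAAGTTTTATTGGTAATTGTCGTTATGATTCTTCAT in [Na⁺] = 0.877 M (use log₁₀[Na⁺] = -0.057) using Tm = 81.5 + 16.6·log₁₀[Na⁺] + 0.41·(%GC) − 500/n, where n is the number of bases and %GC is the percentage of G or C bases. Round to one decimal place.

78.6°C

Length n = 46. Scanning the sequence gives A=12, G=7, T=24, C=3.
G+C = 10, so %GC = 10/46 × 100 = 21.739%
Salt term: 16.6 × (-0.057) = -0.946
GC term: 0.41 × 21.739 = 8.913; length term: −500/46 = −10.87
Tm = 81.5 + (-0.946) + 8.913 − 10.87 = 78.597 → 78.6°C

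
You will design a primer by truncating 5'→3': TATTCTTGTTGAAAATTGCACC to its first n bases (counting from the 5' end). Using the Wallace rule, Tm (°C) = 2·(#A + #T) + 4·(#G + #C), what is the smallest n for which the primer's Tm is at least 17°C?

First 7 bases: TATTCTT → Tm = 16°C (< 17°C)
First 8 bases: TATTCTTG → Tm = 20°C (≥ 17°C)
Each additional base adds 2°C (A/T) or 4°C (G/C), so Tm is non-decreasing in n; n = 8 is the first length to reach 17°C.

n = 8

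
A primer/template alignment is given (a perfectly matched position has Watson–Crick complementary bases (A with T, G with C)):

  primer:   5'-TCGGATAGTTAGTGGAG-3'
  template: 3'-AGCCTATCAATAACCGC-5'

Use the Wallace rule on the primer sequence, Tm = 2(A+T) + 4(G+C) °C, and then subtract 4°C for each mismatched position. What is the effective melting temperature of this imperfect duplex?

Primer base counts: A=4, T=5, G=7, C=1 → A+T=9, G+C=8
Perfect-match Tm = 2(9) + 4(8) = 18 + 32 = 50°C
Mismatches (positions where the bases are not complementary): 2 (at positions 12, 16)
Effective Tm = 50 − 2×4 = 50 − 8 = 42°C

42°C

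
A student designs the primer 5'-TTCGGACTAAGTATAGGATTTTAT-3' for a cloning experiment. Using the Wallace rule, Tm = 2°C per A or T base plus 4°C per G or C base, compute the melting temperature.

62°C

Base counts: G=5, C=2, A=7, T=10
So N_AT = 17 and N_GC = 7.
Tm = 2(17) + 4(7) = 34 + 28 = 62°C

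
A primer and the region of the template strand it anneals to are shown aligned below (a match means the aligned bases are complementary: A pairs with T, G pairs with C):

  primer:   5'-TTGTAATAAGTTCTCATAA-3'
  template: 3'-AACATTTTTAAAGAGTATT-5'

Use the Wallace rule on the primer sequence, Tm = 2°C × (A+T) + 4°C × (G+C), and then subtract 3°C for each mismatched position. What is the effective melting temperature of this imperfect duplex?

40°C

Primer base counts: A=7, T=8, G=2, C=2 → A+T=15, G+C=4
Perfect-match Tm = 2(15) + 4(4) = 30 + 16 = 46°C
Mismatches (positions where the bases are not complementary): 2 (at positions 7, 10)
Effective Tm = 46 − 2×3 = 46 − 6 = 40°C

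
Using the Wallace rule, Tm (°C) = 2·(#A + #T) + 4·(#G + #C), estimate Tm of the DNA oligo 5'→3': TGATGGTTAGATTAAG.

42°C

Counting bases: C=0, G=5, T=6, A=5
So N_AT = 11 and N_GC = 5.
Tm = 2(11) + 4(5) = 22 + 20 = 42°C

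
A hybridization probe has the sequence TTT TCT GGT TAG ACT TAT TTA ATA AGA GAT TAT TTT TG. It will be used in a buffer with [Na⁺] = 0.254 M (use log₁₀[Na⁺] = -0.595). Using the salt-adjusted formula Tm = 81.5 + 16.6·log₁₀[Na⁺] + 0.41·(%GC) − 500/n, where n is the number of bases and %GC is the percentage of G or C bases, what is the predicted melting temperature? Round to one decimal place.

Length n = 38. A=10, G=6, C=2, T=20
G+C = 8, so %GC = 8/38 × 100 = 21.053%
Salt term: 16.6 × (-0.595) = -9.877
GC term: 0.41 × 21.053 = 8.632; length term: −500/38 = −13.158
Tm = 81.5 + (-9.877) + 8.632 − 13.158 = 67.097 → 67.1°C

67.1°C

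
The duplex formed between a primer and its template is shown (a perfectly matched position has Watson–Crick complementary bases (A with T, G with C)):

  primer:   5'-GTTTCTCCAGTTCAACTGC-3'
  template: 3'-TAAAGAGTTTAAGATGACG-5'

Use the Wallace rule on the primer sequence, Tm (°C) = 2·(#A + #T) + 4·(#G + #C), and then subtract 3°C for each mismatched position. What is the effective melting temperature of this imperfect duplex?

Primer base counts: A=3, T=7, G=3, C=6 → A+T=10, G+C=9
Perfect-match Tm = 2(10) + 4(9) = 20 + 36 = 56°C
Mismatches (positions where the bases are not complementary): 4 (at positions 1, 8, 10, 14)
Effective Tm = 56 − 4×3 = 56 − 12 = 44°C

44°C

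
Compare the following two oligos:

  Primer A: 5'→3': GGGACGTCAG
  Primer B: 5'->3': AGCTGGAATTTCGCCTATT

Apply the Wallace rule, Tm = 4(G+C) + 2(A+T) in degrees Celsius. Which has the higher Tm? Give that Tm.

Primer B, 54°C

Primer A: A+T=3, G+C=7 → Tm = 2(3)+4(7) = 34°C
Primer B: A+T=11, G+C=8 → Tm = 2(11)+4(8) = 54°C
34°C vs 54°C → primer B is higher.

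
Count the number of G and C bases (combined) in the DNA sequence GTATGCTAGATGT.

Counting bases: T=5, A=3, C=1, G=4
G+C = 4 + 1 = 5

5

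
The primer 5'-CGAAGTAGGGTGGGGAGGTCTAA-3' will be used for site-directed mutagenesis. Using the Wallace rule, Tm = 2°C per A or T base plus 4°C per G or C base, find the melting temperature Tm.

72°C

Scanning the sequence gives G=11, A=6, C=2, T=4.
AT pairs contribute 10, GC pairs contribute 13.
Tm = 4·13 + 2·10 = 52 + 20 = 72°C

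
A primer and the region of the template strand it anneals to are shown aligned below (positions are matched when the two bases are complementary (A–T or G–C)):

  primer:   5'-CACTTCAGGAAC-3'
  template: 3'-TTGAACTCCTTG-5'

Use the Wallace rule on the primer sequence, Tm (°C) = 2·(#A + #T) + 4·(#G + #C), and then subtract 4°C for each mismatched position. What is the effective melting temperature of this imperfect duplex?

28°C

Primer base counts: A=4, T=2, G=2, C=4 → A+T=6, G+C=6
Perfect-match Tm = 2(6) + 4(6) = 12 + 24 = 36°C
Mismatches (positions where the bases are not complementary): 2 (at positions 1, 6)
Effective Tm = 36 − 2×4 = 36 − 8 = 28°C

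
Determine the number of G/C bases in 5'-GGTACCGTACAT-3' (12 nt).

6

Scanning the sequence gives G=3, T=3, C=3, A=3.
G+C = 3 + 3 = 6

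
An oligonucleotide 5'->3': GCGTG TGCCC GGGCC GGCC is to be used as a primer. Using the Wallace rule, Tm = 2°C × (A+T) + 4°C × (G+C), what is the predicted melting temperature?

Counting bases: A=0, T=2, C=8, G=9
AT pairs contribute 2, GC pairs contribute 17.
Tm = 2×2 + 4×17 = 72°C

72°C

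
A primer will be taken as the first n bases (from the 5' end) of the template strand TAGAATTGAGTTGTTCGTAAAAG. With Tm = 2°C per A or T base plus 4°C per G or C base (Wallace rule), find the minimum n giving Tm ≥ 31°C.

n = 13

First 12 bases: TAGAATTGAGTT → Tm = 30°C (< 31°C)
First 13 bases: TAGAATTGAGTTG → Tm = 34°C (≥ 31°C)
Since every base adds ≥2°C, Tm only increases with n, so the threshold is first crossed at n = 13.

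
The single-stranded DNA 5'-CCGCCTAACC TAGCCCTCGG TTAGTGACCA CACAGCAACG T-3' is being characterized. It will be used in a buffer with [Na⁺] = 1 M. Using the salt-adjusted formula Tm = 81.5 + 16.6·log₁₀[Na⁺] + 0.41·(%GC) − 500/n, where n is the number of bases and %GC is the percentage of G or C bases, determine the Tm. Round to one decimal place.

93.3°C

Length n = 41. Base counts: C=16, A=10, T=7, G=8
G+C = 24, so %GC = 24/41 × 100 = 58.537%
Salt term: 16.6 × (0) = 0
GC term: 0.41 × 58.537 = 24; length term: −500/41 = −12.195
Tm = 81.5 + (0) + 24 − 12.195 = 93.305 → 93.3°C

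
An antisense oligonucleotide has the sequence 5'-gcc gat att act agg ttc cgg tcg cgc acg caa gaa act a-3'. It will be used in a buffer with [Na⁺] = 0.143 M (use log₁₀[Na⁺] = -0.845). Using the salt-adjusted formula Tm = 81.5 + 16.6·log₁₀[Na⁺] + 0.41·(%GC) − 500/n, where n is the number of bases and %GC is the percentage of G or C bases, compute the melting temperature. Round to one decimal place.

Length n = 40. Scanning the sequence gives T=8, C=11, A=11, G=10.
G+C = 21, so %GC = 21/40 × 100 = 52.5%
Salt term: 16.6 × (-0.845) = -14.027
GC term: 0.41 × 52.5 = 21.525; length term: −500/40 = −12.5
Tm = 81.5 + (-14.027) + 21.525 − 12.5 = 76.498 → 76.5°C

76.5°C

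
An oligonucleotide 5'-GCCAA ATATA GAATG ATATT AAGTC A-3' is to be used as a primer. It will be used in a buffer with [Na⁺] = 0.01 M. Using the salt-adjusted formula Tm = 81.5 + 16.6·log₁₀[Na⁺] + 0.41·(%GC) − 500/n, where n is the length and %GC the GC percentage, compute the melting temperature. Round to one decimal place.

Length n = 26. Base counts: T=7, C=3, A=12, G=4
G+C = 7, so %GC = 7/26 × 100 = 26.923%
Salt term: 16.6 × (-2) = -33.2
GC term: 0.41 × 26.923 = 11.038; length term: −500/26 = −19.231
Tm = 81.5 + (-33.2) + 11.038 − 19.231 = 40.107 → 40.1°C

40.1°C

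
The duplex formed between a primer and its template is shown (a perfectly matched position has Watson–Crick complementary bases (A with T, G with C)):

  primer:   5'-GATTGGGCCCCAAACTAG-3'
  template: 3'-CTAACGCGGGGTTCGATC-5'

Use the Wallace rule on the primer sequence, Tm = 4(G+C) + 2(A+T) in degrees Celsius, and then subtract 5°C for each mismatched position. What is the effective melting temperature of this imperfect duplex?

46°C

Primer base counts: A=5, T=3, G=5, C=5 → A+T=8, G+C=10
Perfect-match Tm = 2(8) + 4(10) = 16 + 40 = 56°C
Mismatches (positions where the bases are not complementary): 2 (at positions 6, 14)
Effective Tm = 56 − 2×5 = 56 − 10 = 46°C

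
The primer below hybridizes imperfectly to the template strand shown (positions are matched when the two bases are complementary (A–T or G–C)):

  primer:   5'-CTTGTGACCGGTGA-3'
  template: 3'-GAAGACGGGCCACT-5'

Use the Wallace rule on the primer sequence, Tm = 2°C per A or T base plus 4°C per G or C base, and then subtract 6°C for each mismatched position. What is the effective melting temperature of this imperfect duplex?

Primer base counts: A=2, T=4, G=5, C=3 → A+T=6, G+C=8
Perfect-match Tm = 2(6) + 4(8) = 12 + 32 = 44°C
Mismatches (positions where the bases are not complementary): 2 (at positions 4, 7)
Effective Tm = 44 − 2×6 = 44 − 12 = 32°C

32°C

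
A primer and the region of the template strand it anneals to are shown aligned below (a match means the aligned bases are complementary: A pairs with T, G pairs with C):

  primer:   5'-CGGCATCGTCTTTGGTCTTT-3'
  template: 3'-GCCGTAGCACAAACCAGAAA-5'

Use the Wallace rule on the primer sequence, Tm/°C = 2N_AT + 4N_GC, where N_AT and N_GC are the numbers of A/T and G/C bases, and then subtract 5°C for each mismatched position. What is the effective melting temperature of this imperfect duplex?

Primer base counts: A=1, T=9, G=5, C=5 → A+T=10, G+C=10
Perfect-match Tm = 2(10) + 4(10) = 20 + 40 = 60°C
Mismatches (positions where the bases are not complementary): 1 (at position 10)
Effective Tm = 60 − 1×5 = 60 − 5 = 55°C

55°C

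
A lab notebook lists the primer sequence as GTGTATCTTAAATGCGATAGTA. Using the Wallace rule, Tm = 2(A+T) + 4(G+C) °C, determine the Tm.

Counting bases: T=8, A=7, C=2, G=5
A+T = 15, G+C = 7
Tm = 2(15) + 4(7) = 30 + 28 = 58°C

58°C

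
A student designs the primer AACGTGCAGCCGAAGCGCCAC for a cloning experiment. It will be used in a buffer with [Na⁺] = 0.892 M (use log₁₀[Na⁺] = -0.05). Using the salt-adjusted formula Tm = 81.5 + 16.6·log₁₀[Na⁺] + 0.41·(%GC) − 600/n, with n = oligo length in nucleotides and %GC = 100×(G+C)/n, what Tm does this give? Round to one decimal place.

79.4°C

Length n = 21. Counting bases: G=6, C=8, T=1, A=6
G+C = 14, so %GC = 14/21 × 100 = 66.667%
Salt term: 16.6 × (-0.05) = -0.83
GC term: 0.41 × 66.667 = 27.333; length term: −600/21 = −28.571
Tm = 81.5 + (-0.83) + 27.333 − 28.571 = 79.432 → 79.4°C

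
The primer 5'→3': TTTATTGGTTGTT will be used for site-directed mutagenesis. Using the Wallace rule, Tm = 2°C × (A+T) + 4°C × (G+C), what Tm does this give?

32°C

Base counts: A=1, C=0, G=3, T=9
A+T = 10, G+C = 3
Tm = 4·3 + 2·10 = 12 + 20 = 32°C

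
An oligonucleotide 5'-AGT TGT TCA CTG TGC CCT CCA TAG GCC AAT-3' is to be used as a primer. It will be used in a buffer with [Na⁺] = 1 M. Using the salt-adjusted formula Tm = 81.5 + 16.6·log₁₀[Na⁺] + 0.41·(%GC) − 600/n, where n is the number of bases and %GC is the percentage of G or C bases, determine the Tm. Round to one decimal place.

82.0°C

Length n = 30. A=6, G=6, C=9, T=9
G+C = 15, so %GC = 15/30 × 100 = 50%
Salt term: 16.6 × (0) = 0
GC term: 0.41 × 50 = 20.5; length term: −600/30 = −20
Tm = 81.5 + (0) + 20.5 − 20 = 82 → 82.0°C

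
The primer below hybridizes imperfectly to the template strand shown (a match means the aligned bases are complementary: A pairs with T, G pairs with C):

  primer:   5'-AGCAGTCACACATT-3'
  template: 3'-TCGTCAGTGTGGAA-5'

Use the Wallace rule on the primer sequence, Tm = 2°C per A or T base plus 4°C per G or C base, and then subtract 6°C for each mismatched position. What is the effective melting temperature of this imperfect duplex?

Primer base counts: A=5, T=3, G=2, C=4 → A+T=8, G+C=6
Perfect-match Tm = 2(8) + 4(6) = 16 + 24 = 40°C
Mismatches (positions where the bases are not complementary): 1 (at position 12)
Effective Tm = 40 − 1×6 = 40 − 6 = 34°C

34°C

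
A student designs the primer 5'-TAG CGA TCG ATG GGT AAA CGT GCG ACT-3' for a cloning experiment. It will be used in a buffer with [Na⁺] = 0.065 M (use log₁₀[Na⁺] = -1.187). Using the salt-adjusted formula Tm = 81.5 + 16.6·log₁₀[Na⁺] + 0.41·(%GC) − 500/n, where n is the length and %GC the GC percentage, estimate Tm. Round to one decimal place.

64.5°C

Length n = 27. Base counts: G=9, T=6, A=7, C=5
G+C = 14, so %GC = 14/27 × 100 = 51.852%
Salt term: 16.6 × (-1.187) = -19.704
GC term: 0.41 × 51.852 = 21.259; length term: −500/27 = −18.519
Tm = 81.5 + (-19.704) + 21.259 − 18.519 = 64.536 → 64.5°C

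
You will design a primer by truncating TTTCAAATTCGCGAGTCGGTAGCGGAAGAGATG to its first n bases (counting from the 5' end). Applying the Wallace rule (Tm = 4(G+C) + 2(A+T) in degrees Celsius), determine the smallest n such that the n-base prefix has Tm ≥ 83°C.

n = 28

First 27 bases: TTTCAAATTCGCGAGTCGGTAGCGGAA → Tm = 80°C (< 83°C)
First 28 bases: TTTCAAATTCGCGAGTCGGTAGCGGAAG → Tm = 84°C (≥ 83°C)
Each additional base adds 2°C (A/T) or 4°C (G/C), so Tm is non-decreasing in n; n = 28 is the first length to reach 83°C.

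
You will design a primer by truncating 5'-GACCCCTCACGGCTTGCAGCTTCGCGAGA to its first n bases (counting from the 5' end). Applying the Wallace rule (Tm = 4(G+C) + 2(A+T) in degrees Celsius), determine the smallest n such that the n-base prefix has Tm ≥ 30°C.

n = 9

First 8 bases: GACCCCTC → Tm = 28°C (< 30°C)
First 9 bases: GACCCCTCA → Tm = 30°C (≥ 30°C)
Each additional base adds 2°C (A/T) or 4°C (G/C), so Tm is non-decreasing in n; n = 9 is the first length to reach 30°C.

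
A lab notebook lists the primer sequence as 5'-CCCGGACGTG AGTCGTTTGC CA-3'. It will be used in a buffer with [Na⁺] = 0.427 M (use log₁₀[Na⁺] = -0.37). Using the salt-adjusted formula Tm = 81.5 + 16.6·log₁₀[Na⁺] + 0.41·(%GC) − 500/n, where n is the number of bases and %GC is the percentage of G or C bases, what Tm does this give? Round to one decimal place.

Length n = 22. Counting bases: G=7, A=3, C=7, T=5
G+C = 14, so %GC = 14/22 × 100 = 63.636%
Salt term: 16.6 × (-0.37) = -6.142
GC term: 0.41 × 63.636 = 26.091; length term: −500/22 = −22.727
Tm = 81.5 + (-6.142) + 26.091 − 22.727 = 78.722 → 78.7°C

78.7°C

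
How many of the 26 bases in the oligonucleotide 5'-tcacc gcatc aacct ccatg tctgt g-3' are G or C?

14

Base counts: T=7, G=4, C=10, A=5
Total G or C: 4 + 10 = 14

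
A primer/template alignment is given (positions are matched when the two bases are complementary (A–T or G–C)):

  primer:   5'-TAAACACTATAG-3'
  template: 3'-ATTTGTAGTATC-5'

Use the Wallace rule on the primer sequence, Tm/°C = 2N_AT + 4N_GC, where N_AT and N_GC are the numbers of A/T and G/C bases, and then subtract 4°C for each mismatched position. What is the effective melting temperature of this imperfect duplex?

22°C

Primer base counts: A=6, T=3, G=1, C=2 → A+T=9, G+C=3
Perfect-match Tm = 2(9) + 4(3) = 18 + 12 = 30°C
Mismatches (positions where the bases are not complementary): 2 (at positions 7, 8)
Effective Tm = 30 − 2×4 = 30 − 8 = 22°C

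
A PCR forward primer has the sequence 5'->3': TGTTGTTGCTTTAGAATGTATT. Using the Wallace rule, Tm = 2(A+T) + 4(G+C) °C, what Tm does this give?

C=1, A=4, G=5, T=12
A+T = 16, G+C = 6
Tm = 2×16 + 4×6 = 56°C

56°C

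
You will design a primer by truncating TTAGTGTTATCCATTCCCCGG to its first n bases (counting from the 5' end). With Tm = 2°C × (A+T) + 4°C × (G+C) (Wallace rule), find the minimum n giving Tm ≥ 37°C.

n = 15

First 14 bases: TTAGTGTTATCCAT → Tm = 36°C (< 37°C)
First 15 bases: TTAGTGTTATCCATT → Tm = 38°C (≥ 37°C)
Since every base adds ≥2°C, Tm only increases with n, so the threshold is first crossed at n = 15.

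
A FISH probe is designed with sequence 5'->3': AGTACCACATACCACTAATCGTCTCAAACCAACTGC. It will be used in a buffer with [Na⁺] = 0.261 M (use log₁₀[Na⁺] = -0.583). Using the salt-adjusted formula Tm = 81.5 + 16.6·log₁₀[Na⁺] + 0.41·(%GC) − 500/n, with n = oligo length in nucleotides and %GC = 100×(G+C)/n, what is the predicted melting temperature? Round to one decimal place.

76.2°C

Length n = 36. Base counts: A=13, T=7, C=13, G=3
G+C = 16, so %GC = 16/36 × 100 = 44.444%
Salt term: 16.6 × (-0.583) = -9.678
GC term: 0.41 × 44.444 = 18.222; length term: −500/36 = −13.889
Tm = 81.5 + (-9.678) + 18.222 − 13.889 = 76.155 → 76.2°C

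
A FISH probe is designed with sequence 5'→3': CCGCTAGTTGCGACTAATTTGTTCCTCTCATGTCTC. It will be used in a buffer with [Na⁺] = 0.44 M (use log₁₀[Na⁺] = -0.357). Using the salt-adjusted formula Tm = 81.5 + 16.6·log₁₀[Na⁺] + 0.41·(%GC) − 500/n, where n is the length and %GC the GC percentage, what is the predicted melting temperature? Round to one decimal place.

Length n = 36. Counting bases: T=14, A=5, G=6, C=11
G+C = 17, so %GC = 17/36 × 100 = 47.222%
Salt term: 16.6 × (-0.357) = -5.926
GC term: 0.41 × 47.222 = 19.361; length term: −500/36 = −13.889
Tm = 81.5 + (-5.926) + 19.361 − 13.889 = 81.046 → 81.0°C

81.0°C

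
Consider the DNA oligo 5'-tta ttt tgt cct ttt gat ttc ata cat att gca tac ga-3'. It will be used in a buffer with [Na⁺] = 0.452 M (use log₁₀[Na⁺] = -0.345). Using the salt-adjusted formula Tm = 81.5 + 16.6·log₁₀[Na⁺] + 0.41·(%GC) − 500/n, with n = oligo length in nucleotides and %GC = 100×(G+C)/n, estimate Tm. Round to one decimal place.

Length n = 38. Counting bases: T=19, A=9, C=6, G=4
G+C = 10, so %GC = 10/38 × 100 = 26.316%
Salt term: 16.6 × (-0.345) = -5.727
GC term: 0.41 × 26.316 = 10.79; length term: −500/38 = −13.158
Tm = 81.5 + (-5.727) + 10.79 − 13.158 = 73.405 → 73.4°C

73.4°C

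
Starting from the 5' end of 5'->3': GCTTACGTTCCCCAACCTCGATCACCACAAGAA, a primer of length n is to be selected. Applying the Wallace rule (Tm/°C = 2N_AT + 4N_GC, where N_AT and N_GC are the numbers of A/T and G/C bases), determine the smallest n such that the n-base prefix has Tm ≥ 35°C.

First 11 bases: GCTTACGTTCC → Tm = 34°C (< 35°C)
First 12 bases: GCTTACGTTCCC → Tm = 38°C (≥ 35°C)
Since every base adds ≥2°C, Tm only increases with n, so the threshold is first crossed at n = 12.

n = 12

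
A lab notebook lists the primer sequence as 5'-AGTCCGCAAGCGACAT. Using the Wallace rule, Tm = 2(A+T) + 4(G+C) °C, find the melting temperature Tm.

Counting bases: T=2, G=4, A=5, C=5
A+T = 7, G+C = 9
Tm = 2×7 + 4×9 = 50°C

50°C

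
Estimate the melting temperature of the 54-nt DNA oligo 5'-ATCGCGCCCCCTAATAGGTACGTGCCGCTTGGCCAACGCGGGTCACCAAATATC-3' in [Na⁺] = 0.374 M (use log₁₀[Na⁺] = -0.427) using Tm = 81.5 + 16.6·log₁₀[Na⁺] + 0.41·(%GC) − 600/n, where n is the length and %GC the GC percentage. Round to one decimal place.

87.6°C

Length n = 54. A=12, G=13, T=10, C=19
G+C = 32, so %GC = 32/54 × 100 = 59.259%
Salt term: 16.6 × (-0.427) = -7.088
GC term: 0.41 × 59.259 = 24.296; length term: −600/54 = −11.111
Tm = 81.5 + (-7.088) + 24.296 − 11.111 = 87.597 → 87.6°C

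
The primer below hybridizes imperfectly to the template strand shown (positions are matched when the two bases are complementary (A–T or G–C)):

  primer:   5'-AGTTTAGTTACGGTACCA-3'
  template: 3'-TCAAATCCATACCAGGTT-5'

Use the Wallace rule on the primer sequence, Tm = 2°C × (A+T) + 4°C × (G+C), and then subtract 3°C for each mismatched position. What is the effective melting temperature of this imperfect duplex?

Primer base counts: A=5, T=6, G=4, C=3 → A+T=11, G+C=7
Perfect-match Tm = 2(11) + 4(7) = 22 + 28 = 50°C
Mismatches (positions where the bases are not complementary): 4 (at positions 8, 11, 15, 17)
Effective Tm = 50 − 4×3 = 50 − 12 = 38°C

38°C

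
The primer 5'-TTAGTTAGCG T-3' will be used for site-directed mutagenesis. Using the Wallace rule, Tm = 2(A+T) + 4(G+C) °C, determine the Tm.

Scanning the sequence gives G=3, C=1, T=5, A=2.
So N_AT = 7 and N_GC = 4.
Tm = 2×7 + 4×4 = 30°C

30°C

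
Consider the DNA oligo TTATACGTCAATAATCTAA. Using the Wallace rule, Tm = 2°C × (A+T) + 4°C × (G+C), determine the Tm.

46°C

Counting bases: C=3, A=8, T=7, G=1
AT pairs contribute 15, GC pairs contribute 4.
Tm = 2(15) + 4(4) = 30 + 16 = 46°C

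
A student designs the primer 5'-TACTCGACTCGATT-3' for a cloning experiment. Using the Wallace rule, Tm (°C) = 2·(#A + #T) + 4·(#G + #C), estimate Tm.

Counting bases: A=3, T=5, G=2, C=4
AT pairs contribute 8, GC pairs contribute 6.
Tm = 2×8 + 4×6 = 40°C

40°C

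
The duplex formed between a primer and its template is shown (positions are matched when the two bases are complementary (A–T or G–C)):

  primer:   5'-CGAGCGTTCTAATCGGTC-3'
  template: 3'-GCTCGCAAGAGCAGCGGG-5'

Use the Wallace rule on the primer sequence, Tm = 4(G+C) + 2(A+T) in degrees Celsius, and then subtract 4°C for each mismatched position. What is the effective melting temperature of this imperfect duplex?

Primer base counts: A=3, T=5, G=5, C=5 → A+T=8, G+C=10
Perfect-match Tm = 2(8) + 4(10) = 16 + 40 = 56°C
Mismatches (positions where the bases are not complementary): 4 (at positions 11, 12, 16, 17)
Effective Tm = 56 − 4×4 = 56 − 16 = 40°C

40°C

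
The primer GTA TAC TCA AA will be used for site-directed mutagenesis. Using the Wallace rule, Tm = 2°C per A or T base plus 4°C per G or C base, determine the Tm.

Scanning the sequence gives T=3, G=1, C=2, A=5.
So N_AT = 8 and N_GC = 3.
Tm = 2×8 + 4×3 = 28°C

28°C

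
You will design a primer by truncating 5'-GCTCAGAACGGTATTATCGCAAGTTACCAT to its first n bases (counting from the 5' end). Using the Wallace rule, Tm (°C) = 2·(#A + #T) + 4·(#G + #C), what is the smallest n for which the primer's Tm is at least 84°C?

First 28 bases: GCTCAGAACGGTATTATCGCAAGTTACC → Tm = 82°C (< 84°C)
First 29 bases: GCTCAGAACGGTATTATCGCAAGTTACCA → Tm = 84°C (≥ 84°C)
Each additional base adds 2°C (A/T) or 4°C (G/C), so Tm is non-decreasing in n; n = 29 is the first length to reach 84°C.

n = 29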